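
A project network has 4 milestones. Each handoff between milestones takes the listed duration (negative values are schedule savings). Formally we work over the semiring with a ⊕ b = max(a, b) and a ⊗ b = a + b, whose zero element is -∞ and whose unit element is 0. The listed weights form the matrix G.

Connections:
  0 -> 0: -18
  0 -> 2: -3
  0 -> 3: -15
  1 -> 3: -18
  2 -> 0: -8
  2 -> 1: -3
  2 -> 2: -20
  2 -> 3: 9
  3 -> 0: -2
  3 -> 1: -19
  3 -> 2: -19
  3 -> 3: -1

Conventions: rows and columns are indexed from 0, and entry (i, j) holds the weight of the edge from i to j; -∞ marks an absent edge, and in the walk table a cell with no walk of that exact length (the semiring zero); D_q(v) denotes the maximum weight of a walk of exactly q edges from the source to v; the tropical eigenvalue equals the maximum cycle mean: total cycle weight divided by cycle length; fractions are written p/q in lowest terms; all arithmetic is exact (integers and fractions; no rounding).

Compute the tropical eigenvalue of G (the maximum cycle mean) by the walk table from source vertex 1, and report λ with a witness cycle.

q=0: [-∞, 0, -∞, -∞]
q=1: [-∞, -∞, -∞, -18]
q=2: [-20, -37, -37, -19]
q=3: [-21, -38, -23, -20]
q=4: [-22, -26, -24, -14]
Optimal cycle mean attained by: cycle 0->2->3->0, total (-3) + 9 + (-2), length 3.
Answer: λ = 4/3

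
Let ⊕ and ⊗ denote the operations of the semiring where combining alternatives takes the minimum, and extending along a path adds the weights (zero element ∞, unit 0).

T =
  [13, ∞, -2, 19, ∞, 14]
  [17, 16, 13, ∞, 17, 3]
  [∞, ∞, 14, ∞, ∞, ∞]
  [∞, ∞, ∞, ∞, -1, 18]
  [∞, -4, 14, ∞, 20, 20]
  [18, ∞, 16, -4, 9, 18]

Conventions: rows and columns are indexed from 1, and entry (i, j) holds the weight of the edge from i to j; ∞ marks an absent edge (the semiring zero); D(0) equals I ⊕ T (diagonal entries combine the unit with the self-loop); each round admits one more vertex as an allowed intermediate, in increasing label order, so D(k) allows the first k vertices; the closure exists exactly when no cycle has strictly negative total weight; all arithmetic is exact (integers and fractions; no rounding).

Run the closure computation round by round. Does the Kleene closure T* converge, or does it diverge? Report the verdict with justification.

D(0):
  [0, ∞, -2, 19, ∞, 14]
  [17, 0, 13, ∞, 17, 3]
  [∞, ∞, 0, ∞, ∞, ∞]
  [∞, ∞, ∞, 0, -1, 18]
  [∞, -4, 14, ∞, 0, 20]
  [18, ∞, 16, -4, 9, 0]
D(1):
  [0, ∞, -2, 19, ∞, 14]
  [17, 0, 13, 36, 17, 3]
  [∞, ∞, 0, ∞, ∞, ∞]
  [∞, ∞, ∞, 0, -1, 18]
  [∞, -4, 14, ∞, 0, 20]
  [18, ∞, 16, -4, 9, 0]
D(2):
  [0, ∞, -2, 19, ∞, 14]
  [17, 0, 13, 36, 17, 3]
  [∞, ∞, 0, ∞, ∞, ∞]
  [∞, ∞, ∞, 0, -1, 18]
  [13, -4, 9, 32, 0, -1]
  [18, ∞, 16, -4, 9, 0]
D(3):
  [0, ∞, -2, 19, ∞, 14]
  [17, 0, 13, 36, 17, 3]
  [∞, ∞, 0, ∞, ∞, ∞]
  [∞, ∞, ∞, 0, -1, 18]
  [13, -4, 9, 32, 0, -1]
  [18, ∞, 16, -4, 9, 0]
D(4):
  [0, ∞, -2, 19, 18, 14]
  [17, 0, 13, 36, 17, 3]
  [∞, ∞, 0, ∞, ∞, ∞]
  [∞, ∞, ∞, 0, -1, 18]
  [13, -4, 9, 32, 0, -1]
  [18, ∞, 16, -4, -5, 0]
Detection: at round 5, diagonal entry (6, 6) turns strictly negative.
Key observation: the cycle 6->4->5->2->6 has total weight (-4) + (-1) + (-4) + 3, which is strictly negative.
Answer: DIVERGES — negative cycle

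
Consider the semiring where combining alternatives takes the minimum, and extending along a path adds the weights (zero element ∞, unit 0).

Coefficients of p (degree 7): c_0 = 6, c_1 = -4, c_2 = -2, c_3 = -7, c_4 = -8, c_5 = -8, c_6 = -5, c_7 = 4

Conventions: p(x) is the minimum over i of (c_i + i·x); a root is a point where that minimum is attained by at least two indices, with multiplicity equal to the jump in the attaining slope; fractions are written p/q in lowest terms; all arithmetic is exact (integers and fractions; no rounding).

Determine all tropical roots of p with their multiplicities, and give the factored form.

hull edge (i=0, c=6) to (i=1, c=-4): slope -10, span 1
hull edge (i=1, c=-4) to (i=3, c=-7): slope -3/2, span 2
hull edge (i=3, c=-7) to (i=4, c=-8): slope -1, span 1
hull edge (i=4, c=-8) to (i=5, c=-8): slope 0, span 1
hull edge (i=5, c=-8) to (i=6, c=-5): slope 3, span 1
hull edge (i=6, c=-5) to (i=7, c=4): slope 9, span 1
Factored form: p(x) = 4 ⊗ (x ⊕ (-9)) ⊗ (x ⊕ (-3)) ⊗ (x ⊕ 0) ⊗ (x ⊕ 1) ⊗ (x ⊕ 3/2) ⊗ (x ⊕ 3/2) ⊗ (x ⊕ 10)
Answer: roots = -9 (mult 1), -3 (mult 1), 0 (mult 1), 1 (mult 1), 3/2 (mult 2), 10 (mult 1)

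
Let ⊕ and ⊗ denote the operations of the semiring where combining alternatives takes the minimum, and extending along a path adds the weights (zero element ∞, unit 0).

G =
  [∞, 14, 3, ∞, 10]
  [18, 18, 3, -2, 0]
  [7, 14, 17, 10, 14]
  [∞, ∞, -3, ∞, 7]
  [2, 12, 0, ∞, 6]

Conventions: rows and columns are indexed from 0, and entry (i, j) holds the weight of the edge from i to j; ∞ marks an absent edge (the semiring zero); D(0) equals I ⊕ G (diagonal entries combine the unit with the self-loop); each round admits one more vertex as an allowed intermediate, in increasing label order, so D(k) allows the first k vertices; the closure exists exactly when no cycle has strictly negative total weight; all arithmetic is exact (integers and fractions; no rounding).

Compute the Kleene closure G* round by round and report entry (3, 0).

D(0):
  [0, 14, 3, ∞, 10]
  [18, 0, 3, -2, 0]
  [7, 14, 0, 10, 14]
  [∞, ∞, -3, 0, 7]
  [2, 12, 0, ∞, 0]
D(1):
  [0, 14, 3, ∞, 10]
  [18, 0, 3, -2, 0]
  [7, 14, 0, 10, 14]
  [∞, ∞, -3, 0, 7]
  [2, 12, 0, ∞, 0]
D(2):
  [0, 14, 3, 12, 10]
  [18, 0, 3, -2, 0]
  [7, 14, 0, 10, 14]
  [∞, ∞, -3, 0, 7]
  [2, 12, 0, 10, 0]
D(3):
  [0, 14, 3, 12, 10]
  [10, 0, 3, -2, 0]
  [7, 14, 0, 10, 14]
  [4, 11, -3, 0, 7]
  [2, 12, 0, 10, 0]
D(4):
  [0, 14, 3, 12, 10]
  [2, 0, -5, -2, 0]
  [7, 14, 0, 10, 14]
  [4, 11, -3, 0, 7]
  [2, 12, 0, 10, 0]
D(5):
  [0, 14, 3, 12, 10]
  [2, 0, -5, -2, 0]
  [7, 14, 0, 10, 14]
  [4, 11, -3, 0, 7]
  [2, 12, 0, 10, 0]
Answer: G*[3][0] = 4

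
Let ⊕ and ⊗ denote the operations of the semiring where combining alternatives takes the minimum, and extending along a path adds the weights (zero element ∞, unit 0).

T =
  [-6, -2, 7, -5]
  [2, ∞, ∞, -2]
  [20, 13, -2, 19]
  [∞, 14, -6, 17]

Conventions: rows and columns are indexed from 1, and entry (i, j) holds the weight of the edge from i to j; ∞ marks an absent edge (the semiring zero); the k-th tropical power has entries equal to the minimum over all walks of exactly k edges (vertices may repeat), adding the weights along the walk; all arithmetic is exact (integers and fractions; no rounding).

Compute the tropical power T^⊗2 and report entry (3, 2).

T^⊗2:
  [-12, -8, -11, -11]
  [-4, 0, -8, -3]
  [14, 11, -4, 11]
  [14, 7, -8, 12]
Key observation: the optimum is the walk 3->3->2, with weight (-2) + 13 = 11.
Optimal value attained by: walk 3->3->2.
Answer: (T^⊗2)[3][2] = 11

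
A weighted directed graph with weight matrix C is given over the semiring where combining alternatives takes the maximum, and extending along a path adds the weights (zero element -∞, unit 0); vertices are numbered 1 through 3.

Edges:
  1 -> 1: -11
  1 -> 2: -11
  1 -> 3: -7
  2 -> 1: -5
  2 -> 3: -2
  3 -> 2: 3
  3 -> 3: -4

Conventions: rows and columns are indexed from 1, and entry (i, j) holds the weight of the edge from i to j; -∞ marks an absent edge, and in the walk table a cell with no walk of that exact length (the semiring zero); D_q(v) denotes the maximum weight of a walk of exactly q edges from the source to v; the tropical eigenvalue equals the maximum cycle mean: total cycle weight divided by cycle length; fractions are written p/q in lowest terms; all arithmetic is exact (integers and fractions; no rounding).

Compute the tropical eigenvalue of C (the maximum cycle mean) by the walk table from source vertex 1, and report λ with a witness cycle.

q=0: [0, -∞, -∞]
q=1: [-11, -11, -7]
q=2: [-16, -4, -11]
q=3: [-9, -8, -6]
Optimal cycle mean attained by: cycle 2->3->2, total (-2) + 3, length 2.
Answer: λ = 1/2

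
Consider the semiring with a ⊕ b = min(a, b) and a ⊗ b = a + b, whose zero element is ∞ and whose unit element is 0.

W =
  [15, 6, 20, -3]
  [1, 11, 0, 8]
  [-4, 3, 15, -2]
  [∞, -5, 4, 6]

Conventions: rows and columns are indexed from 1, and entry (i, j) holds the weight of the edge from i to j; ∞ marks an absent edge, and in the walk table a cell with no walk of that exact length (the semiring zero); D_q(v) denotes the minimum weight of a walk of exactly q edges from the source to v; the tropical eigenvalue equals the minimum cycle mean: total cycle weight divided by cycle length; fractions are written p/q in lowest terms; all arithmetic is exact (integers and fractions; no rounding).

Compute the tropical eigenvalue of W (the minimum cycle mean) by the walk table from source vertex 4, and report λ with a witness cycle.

q=0: [∞, ∞, ∞, 0]
q=1: [∞, -5, 4, 6]
q=2: [-4, 1, -5, 2]
q=3: [-9, -3, 1, -7]
q=4: [-3, -12, -3, -12]
Optimal cycle mean attained by: cycle 1->4->2->3->1, total (-3) + (-5) + 0 + (-4), length 4.
Answer: λ = -3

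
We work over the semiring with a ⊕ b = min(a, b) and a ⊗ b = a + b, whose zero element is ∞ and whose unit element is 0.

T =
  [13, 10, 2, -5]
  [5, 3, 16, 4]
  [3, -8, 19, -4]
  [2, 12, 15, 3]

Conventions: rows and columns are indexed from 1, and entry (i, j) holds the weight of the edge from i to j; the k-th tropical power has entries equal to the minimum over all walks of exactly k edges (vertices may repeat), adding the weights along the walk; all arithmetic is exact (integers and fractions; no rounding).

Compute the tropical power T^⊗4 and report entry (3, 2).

T^⊗2:
  [-3, -6, 10, -2]
  [6, 6, 7, 0]
  [-3, -5, 5, -4]
  [5, 7, 4, -3]
T^⊗3:
  [-1, -3, -1, -8]
  [2, -1, 8, 1]
  [-2, -3, -1, -8]
  [-1, -4, 7, 0]
T^⊗4:
  [-6, -9, 1, -6]
  [3, 0, 4, -3]
  [-6, -9, 0, -7]
  [1, -1, 1, -6]
Key observation: the optimum is the walk 3->2->1->3->2, with weight (-8) + 5 + 2 + (-8) = -9.
Optimal value attained by: walk 3->2->1->3->2.
Answer: (T^⊗4)[3][2] = -9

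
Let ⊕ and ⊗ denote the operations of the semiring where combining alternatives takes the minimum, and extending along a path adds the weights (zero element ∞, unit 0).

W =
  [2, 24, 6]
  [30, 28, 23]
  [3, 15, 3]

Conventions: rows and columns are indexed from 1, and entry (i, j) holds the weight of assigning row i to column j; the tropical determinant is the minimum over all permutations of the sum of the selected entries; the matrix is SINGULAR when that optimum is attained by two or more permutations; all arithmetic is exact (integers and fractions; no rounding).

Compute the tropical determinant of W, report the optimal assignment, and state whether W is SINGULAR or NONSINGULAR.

σ = (1, 2, 3): 2 + 28 + 3 = 33
σ = (1, 3, 2): 2 + 23 + 15 = 40
σ = (2, 1, 3): 24 + 30 + 3 = 57
σ = (2, 3, 1): 24 + 23 + 3 = 50
σ = (3, 1, 2): 6 + 30 + 15 = 51
σ = (3, 2, 1): 6 + 28 + 3 = 37
Optimal value attained by: σ = (1, 2, 3).
Answer: det⊕(W) = 33; verdict: NONSINGULAR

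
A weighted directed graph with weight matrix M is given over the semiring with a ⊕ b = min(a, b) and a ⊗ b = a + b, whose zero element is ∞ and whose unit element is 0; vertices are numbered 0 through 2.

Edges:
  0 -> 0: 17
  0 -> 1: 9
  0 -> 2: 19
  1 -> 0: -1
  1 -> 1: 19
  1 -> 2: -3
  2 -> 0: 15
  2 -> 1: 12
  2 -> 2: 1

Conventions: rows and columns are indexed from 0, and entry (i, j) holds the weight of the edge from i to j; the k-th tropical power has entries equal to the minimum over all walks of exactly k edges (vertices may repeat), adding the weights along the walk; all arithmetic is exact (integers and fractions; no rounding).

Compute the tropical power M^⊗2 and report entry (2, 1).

M^⊗2:
  [8, 26, 6]
  [12, 8, -2]
  [11, 13, 2]
Key observation: the optimum is the walk 2->2->1, with weight 1 + 12 = 13.
Optimal value attained by: walk 2->2->1.
Answer: (M^⊗2)[2][1] = 13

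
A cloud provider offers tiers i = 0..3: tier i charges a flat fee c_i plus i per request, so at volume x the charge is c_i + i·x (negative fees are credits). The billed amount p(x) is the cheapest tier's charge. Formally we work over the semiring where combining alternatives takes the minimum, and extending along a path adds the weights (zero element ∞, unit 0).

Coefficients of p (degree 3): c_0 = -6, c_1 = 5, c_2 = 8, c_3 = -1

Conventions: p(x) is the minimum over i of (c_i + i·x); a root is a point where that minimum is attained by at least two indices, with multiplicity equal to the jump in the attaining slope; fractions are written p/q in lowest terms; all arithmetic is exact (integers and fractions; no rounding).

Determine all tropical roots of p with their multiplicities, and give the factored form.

hull edge (i=0, c=-6) to (i=3, c=-1): slope 5/3, span 3
Factored form: p(x) = -1 ⊗ (x ⊕ (-5/3)) ⊗ (x ⊕ (-5/3)) ⊗ (x ⊕ (-5/3))
Answer: roots = -5/3 (mult 3)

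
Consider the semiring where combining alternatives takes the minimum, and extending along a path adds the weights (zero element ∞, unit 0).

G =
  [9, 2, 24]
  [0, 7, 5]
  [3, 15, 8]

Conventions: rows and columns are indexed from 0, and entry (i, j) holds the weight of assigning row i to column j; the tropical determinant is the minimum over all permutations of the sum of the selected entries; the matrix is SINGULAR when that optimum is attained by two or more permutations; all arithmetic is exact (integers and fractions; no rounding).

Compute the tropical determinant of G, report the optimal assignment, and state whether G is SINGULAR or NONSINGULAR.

σ = (0, 1, 2): 9 + 7 + 8 = 24
σ = (0, 2, 1): 9 + 5 + 15 = 29
σ = (1, 0, 2): 2 + 0 + 8 = 10
σ = (1, 2, 0): 2 + 5 + 3 = 10
σ = (2, 0, 1): 24 + 0 + 15 = 39
σ = (2, 1, 0): 24 + 7 + 3 = 34
Optimal value attained by: σ = (1, 0, 2).
Answer: det⊕(G) = 10; verdict: SINGULAR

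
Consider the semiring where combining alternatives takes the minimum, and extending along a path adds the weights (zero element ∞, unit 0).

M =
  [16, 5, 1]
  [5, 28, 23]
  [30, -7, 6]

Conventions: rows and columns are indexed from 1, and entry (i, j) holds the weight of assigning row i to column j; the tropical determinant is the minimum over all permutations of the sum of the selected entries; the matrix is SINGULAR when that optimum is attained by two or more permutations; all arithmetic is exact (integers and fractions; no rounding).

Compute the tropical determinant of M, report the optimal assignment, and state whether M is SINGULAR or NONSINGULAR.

σ = (1, 2, 3): 16 + 28 + 6 = 50
σ = (1, 3, 2): 16 + 23 + (-7) = 32
σ = (2, 1, 3): 5 + 5 + 6 = 16
σ = (2, 3, 1): 5 + 23 + 30 = 58
σ = (3, 1, 2): 1 + 5 + (-7) = -1
σ = (3, 2, 1): 1 + 28 + 30 = 59
Optimal value attained by: σ = (3, 1, 2).
Answer: det⊕(M) = -1; verdict: NONSINGULAR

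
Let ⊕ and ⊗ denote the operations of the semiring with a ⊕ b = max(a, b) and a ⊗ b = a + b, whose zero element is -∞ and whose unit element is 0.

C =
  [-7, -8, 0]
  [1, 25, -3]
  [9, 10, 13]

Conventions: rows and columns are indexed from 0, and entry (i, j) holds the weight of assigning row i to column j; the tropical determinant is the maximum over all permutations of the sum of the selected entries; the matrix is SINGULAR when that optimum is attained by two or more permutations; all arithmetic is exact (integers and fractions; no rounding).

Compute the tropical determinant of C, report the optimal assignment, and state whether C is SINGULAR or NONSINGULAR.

σ = (0, 1, 2): (-7) + 25 + 13 = 31
σ = (0, 2, 1): (-7) + (-3) + 10 = 0
σ = (1, 0, 2): (-8) + 1 + 13 = 6
σ = (1, 2, 0): (-8) + (-3) + 9 = -2
σ = (2, 0, 1): 0 + 1 + 10 = 11
σ = (2, 1, 0): 0 + 25 + 9 = 34
Optimal value attained by: σ = (2, 1, 0).
Answer: det⊕(C) = 34; verdict: NONSINGULAR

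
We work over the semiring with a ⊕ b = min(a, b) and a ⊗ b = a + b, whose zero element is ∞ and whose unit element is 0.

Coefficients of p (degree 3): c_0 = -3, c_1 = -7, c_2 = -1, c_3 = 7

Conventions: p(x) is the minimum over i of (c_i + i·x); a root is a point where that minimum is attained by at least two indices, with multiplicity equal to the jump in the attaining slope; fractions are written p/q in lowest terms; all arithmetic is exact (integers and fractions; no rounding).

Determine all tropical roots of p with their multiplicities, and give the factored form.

hull edge (i=0, c=-3) to (i=1, c=-7): slope -4, span 1
hull edge (i=1, c=-7) to (i=2, c=-1): slope 6, span 1
hull edge (i=2, c=-1) to (i=3, c=7): slope 8, span 1
Factored form: p(x) = 7 ⊗ (x ⊕ (-8)) ⊗ (x ⊕ (-6)) ⊗ (x ⊕ 4)
Answer: roots = -8 (mult 1), -6 (mult 1), 4 (mult 1)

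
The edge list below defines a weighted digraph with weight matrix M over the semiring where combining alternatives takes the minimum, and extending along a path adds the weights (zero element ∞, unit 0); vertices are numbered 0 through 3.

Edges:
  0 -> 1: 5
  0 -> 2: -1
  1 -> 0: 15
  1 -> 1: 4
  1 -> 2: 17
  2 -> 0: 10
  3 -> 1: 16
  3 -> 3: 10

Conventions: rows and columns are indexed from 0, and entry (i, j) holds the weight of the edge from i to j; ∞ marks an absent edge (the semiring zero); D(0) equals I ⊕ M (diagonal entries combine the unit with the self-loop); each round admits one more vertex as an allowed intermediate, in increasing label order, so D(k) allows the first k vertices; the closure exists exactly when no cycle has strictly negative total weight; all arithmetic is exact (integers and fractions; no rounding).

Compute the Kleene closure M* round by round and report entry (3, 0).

D(0):
  [0, 5, -1, ∞]
  [15, 0, 17, ∞]
  [10, ∞, 0, ∞]
  [∞, 16, ∞, 0]
D(1):
  [0, 5, -1, ∞]
  [15, 0, 14, ∞]
  [10, 15, 0, ∞]
  [∞, 16, ∞, 0]
D(2):
  [0, 5, -1, ∞]
  [15, 0, 14, ∞]
  [10, 15, 0, ∞]
  [31, 16, 30, 0]
D(3):
  [0, 5, -1, ∞]
  [15, 0, 14, ∞]
  [10, 15, 0, ∞]
  [31, 16, 30, 0]
D(4):
  [0, 5, -1, ∞]
  [15, 0, 14, ∞]
  [10, 15, 0, ∞]
  [31, 16, 30, 0]
Answer: M*[3][0] = 31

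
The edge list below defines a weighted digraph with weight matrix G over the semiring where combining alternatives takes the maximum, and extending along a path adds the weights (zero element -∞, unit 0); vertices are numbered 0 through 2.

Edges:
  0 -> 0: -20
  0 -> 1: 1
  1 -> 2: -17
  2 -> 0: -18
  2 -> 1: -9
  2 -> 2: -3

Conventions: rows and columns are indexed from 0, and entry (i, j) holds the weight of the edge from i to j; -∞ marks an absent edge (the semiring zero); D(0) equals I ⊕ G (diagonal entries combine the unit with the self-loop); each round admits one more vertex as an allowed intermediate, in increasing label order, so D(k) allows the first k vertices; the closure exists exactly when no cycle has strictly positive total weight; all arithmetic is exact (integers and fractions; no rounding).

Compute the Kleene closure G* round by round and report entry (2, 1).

D(0):
  [0, 1, -∞]
  [-∞, 0, -17]
  [-18, -9, 0]
D(1):
  [0, 1, -∞]
  [-∞, 0, -17]
  [-18, -9, 0]
D(2):
  [0, 1, -16]
  [-∞, 0, -17]
  [-18, -9, 0]
D(3):
  [0, 1, -16]
  [-35, 0, -17]
  [-18, -9, 0]
Answer: G*[2][1] = -9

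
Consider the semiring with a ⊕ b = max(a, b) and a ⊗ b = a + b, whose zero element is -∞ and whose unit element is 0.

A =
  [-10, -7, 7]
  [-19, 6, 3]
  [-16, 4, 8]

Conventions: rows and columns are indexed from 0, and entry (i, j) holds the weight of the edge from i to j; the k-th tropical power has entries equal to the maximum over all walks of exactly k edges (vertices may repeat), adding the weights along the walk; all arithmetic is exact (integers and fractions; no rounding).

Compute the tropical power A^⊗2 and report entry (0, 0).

A^⊗2:
  [-9, 11, 15]
  [-13, 12, 11]
  [-8, 12, 16]
Key observation: the optimum is the walk 0->2->0, with weight 7 + (-16) = -9.
Optimal value attained by: walk 0->2->0.
Answer: (A^⊗2)[0][0] = -9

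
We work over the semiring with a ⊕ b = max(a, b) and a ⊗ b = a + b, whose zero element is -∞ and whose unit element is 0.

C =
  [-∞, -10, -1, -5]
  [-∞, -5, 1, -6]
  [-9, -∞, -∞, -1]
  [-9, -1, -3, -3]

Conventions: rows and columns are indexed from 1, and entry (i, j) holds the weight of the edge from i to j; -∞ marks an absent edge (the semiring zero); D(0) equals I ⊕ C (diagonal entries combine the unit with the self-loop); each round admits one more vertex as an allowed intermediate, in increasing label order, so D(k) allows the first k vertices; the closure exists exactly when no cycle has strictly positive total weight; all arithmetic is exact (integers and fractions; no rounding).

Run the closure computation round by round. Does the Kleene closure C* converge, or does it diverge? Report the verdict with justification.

D(0):
  [0, -10, -1, -5]
  [-∞, 0, 1, -6]
  [-9, -∞, 0, -1]
  [-9, -1, -3, 0]
D(1):
  [0, -10, -1, -5]
  [-∞, 0, 1, -6]
  [-9, -19, 0, -1]
  [-9, -1, -3, 0]
D(2):
  [0, -10, -1, -5]
  [-∞, 0, 1, -6]
  [-9, -19, 0, -1]
  [-9, -1, 0, 0]
D(3):
  [0, -10, -1, -2]
  [-8, 0, 1, 0]
  [-9, -19, 0, -1]
  [-9, -1, 0, 0]
D(4):
  [0, -3, -1, -2]
  [-8, 0, 1, 0]
  [-9, -2, 0, -1]
  [-9, -1, 0, 0]
Key observation: every diagonal entry stays at the unit through all rounds, so no improving cycle exists.
Answer: CONVERGES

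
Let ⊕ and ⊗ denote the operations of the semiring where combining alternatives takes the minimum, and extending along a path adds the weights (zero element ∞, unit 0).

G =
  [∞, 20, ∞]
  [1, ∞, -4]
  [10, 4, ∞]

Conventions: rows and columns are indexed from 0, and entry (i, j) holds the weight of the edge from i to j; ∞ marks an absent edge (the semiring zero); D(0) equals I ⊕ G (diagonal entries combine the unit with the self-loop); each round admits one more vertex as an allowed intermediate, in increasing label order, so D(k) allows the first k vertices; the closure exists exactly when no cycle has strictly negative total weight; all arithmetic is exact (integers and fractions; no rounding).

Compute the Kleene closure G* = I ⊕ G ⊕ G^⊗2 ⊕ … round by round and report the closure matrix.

D(0):
  [0, 20, ∞]
  [1, 0, -4]
  [10, 4, 0]
D(1):
  [0, 20, ∞]
  [1, 0, -4]
  [10, 4, 0]
D(2):
  [0, 20, 16]
  [1, 0, -4]
  [5, 4, 0]
D(3):
  [0, 20, 16]
  [1, 0, -4]
  [5, 4, 0]
Answer: G* = [[0, 20, 16], [1, 0, -4], [5, 4, 0]]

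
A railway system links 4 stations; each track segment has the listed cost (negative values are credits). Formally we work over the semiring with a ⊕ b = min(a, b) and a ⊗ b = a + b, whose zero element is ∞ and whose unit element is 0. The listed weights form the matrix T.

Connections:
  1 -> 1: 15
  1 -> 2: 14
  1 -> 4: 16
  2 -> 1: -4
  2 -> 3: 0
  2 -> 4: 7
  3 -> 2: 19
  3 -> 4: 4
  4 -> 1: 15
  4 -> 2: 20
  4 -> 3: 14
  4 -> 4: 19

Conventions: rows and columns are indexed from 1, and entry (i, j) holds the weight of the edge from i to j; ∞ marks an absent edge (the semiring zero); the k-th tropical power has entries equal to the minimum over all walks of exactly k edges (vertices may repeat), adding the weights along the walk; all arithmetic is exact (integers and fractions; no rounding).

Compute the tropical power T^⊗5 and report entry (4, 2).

T^⊗2:
  [10, 29, 14, 21]
  [11, 10, 21, 4]
  [15, 24, 18, 23]
  [16, 29, 20, 18]
T^⊗3:
  [25, 24, 29, 18]
  [6, 24, 10, 17]
  [20, 29, 24, 22]
  [25, 30, 29, 24]
T^⊗4:
  [20, 38, 24, 31]
  [20, 20, 24, 14]
  [25, 34, 29, 28]
  [26, 39, 30, 33]
T^⊗5:
  [34, 34, 38, 28]
  [16, 34, 20, 27]
  [30, 39, 34, 33]
  [35, 40, 39, 34]
Key observation: the optimum is the walk 4->2->1->2->1->2, with weight 20 + (-4) + 14 + (-4) + 14 = 40.
Optimal value attained by: walk 4->2->1->2->1->2.
Answer: (T^⊗5)[4][2] = 40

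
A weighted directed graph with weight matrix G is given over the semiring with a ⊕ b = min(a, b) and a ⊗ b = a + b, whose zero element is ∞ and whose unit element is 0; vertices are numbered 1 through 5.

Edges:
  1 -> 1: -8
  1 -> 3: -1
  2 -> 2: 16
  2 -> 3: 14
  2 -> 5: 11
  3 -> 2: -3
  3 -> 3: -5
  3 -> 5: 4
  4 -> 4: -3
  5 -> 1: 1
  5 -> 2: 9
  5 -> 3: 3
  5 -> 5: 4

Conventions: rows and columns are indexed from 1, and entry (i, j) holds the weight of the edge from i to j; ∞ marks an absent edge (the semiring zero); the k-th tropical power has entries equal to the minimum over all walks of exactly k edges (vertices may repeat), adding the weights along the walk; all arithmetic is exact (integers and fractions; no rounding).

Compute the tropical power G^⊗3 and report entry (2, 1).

G^⊗2:
  [-16, -4, -9, ∞, 3]
  [12, 11, 9, ∞, 15]
  [5, -8, -10, ∞, -1]
  [∞, ∞, ∞, -6, ∞]
  [-7, 0, -2, ∞, 7]
G^⊗3:
  [-24, -12, -17, ∞, -5]
  [4, 6, 4, ∞, 13]
  [-3, -13, -15, ∞, -6]
  [∞, ∞, ∞, -9, ∞]
  [-15, -5, -8, ∞, 2]
Key observation: the optimum is the walk 2->5->1->1, with weight 11 + 1 + (-8) = 4.
Optimal value attained by: walk 2->5->1->1.
Answer: (G^⊗3)[2][1] = 4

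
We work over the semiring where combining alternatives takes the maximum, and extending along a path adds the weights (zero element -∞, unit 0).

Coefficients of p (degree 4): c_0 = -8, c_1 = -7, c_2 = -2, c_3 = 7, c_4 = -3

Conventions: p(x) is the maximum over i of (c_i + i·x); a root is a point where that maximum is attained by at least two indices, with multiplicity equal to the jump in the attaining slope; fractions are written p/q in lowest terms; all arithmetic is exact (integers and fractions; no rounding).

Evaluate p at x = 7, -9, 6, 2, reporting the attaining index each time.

p(7) = max(-8+0·7=-8, -7+1·7=0, -2+2·7=12, 7+3·7=28, -3+4·7=25) = 28 (attained by i=3)
p(-9) = max(-8+0·(-9)=-8, -7+1·(-9)=-16, -2+2·(-9)=-20, 7+3·(-9)=-20, -3+4·(-9)=-39) = -8 (attained by i=0)
p(6) = max(-8+0·6=-8, -7+1·6=-1, -2+2·6=10, 7+3·6=25, -3+4·6=21) = 25 (attained by i=3)
p(2) = max(-8+0·2=-8, -7+1·2=-5, -2+2·2=2, 7+3·2=13, -3+4·2=5) = 13 (attained by i=3)
Answer: p(7) = 28; p(-9) = -8; p(6) = 25; p(2) = 13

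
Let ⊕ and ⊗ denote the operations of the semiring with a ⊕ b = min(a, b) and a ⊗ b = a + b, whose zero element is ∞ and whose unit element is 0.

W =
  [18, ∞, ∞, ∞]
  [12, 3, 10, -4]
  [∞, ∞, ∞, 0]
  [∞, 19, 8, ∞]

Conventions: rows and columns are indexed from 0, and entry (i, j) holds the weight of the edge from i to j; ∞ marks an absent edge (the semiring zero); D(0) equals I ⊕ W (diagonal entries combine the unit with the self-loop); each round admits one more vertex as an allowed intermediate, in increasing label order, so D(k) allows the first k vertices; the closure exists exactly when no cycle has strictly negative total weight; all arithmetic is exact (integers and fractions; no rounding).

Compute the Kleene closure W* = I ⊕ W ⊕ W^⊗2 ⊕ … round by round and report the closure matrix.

D(0):
  [0, ∞, ∞, ∞]
  [12, 0, 10, -4]
  [∞, ∞, 0, 0]
  [∞, 19, 8, 0]
D(1):
  [0, ∞, ∞, ∞]
  [12, 0, 10, -4]
  [∞, ∞, 0, 0]
  [∞, 19, 8, 0]
D(2):
  [0, ∞, ∞, ∞]
  [12, 0, 10, -4]
  [∞, ∞, 0, 0]
  [31, 19, 8, 0]
D(3):
  [0, ∞, ∞, ∞]
  [12, 0, 10, -4]
  [∞, ∞, 0, 0]
  [31, 19, 8, 0]
D(4):
  [0, ∞, ∞, ∞]
  [12, 0, 4, -4]
  [31, 19, 0, 0]
  [31, 19, 8, 0]
Answer: W* = [[0, ∞, ∞, ∞], [12, 0, 4, -4], [31, 19, 0, 0], [31, 19, 8, 0]]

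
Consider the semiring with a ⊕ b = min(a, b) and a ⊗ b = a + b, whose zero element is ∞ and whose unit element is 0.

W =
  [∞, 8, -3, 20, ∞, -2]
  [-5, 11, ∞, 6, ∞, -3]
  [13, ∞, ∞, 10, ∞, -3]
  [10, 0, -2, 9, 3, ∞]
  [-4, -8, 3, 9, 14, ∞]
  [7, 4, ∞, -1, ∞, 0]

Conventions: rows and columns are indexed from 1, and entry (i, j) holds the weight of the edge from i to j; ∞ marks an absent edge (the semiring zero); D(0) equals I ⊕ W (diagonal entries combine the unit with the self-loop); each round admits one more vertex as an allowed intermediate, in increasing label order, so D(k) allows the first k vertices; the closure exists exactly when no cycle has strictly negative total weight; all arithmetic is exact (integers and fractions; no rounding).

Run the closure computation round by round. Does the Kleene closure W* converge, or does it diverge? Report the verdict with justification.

D(0):
  [0, 8, -3, 20, ∞, -2]
  [-5, 0, ∞, 6, ∞, -3]
  [13, ∞, 0, 10, ∞, -3]
  [10, 0, -2, 0, 3, ∞]
  [-4, -8, 3, 9, 0, ∞]
  [7, 4, ∞, -1, ∞, 0]
D(1):
  [0, 8, -3, 20, ∞, -2]
  [-5, 0, -8, 6, ∞, -7]
  [13, 21, 0, 10, ∞, -3]
  [10, 0, -2, 0, 3, 8]
  [-4, -8, -7, 9, 0, -6]
  [7, 4, 4, -1, ∞, 0]
Detection: at round 2, diagonal entry (6, 6) turns strictly negative.
Key observation: the cycle 6->2->1->6 has total weight 4 + (-5) + (-2), which is strictly negative.
Answer: DIVERGES — negative cycle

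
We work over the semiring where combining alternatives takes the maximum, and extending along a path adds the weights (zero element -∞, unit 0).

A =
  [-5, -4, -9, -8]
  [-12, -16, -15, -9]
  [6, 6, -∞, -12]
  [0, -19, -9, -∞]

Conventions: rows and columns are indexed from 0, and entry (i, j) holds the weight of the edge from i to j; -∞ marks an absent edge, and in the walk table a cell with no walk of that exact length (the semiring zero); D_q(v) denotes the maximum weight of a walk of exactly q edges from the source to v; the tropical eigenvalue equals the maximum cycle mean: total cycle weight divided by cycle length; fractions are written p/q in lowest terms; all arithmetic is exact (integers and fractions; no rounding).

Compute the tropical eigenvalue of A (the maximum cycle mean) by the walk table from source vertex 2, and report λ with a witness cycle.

q=0: [-∞, -∞, 0, -∞]
q=1: [6, 6, -∞, -12]
q=2: [1, 2, -3, -2]
q=3: [3, 3, -8, -7]
q=4: [-2, -1, -6, -5]
Optimal cycle mean attained by: cycle 0->2->0, total (-9) + 6, length 2.
Answer: λ = -3/2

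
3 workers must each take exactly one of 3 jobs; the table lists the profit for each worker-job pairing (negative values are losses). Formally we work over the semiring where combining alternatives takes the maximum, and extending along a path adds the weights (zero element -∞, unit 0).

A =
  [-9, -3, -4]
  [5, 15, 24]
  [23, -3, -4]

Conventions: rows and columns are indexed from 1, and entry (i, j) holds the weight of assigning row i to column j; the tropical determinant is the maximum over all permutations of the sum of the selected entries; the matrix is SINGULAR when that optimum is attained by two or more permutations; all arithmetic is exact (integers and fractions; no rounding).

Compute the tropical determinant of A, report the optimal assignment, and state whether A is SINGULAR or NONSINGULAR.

σ = (1, 2, 3): (-9) + 15 + (-4) = 2
σ = (1, 3, 2): (-9) + 24 + (-3) = 12
σ = (2, 1, 3): (-3) + 5 + (-4) = -2
σ = (2, 3, 1): (-3) + 24 + 23 = 44
σ = (3, 1, 2): (-4) + 5 + (-3) = -2
σ = (3, 2, 1): (-4) + 15 + 23 = 34
Optimal value attained by: σ = (2, 3, 1).
Answer: det⊕(A) = 44; verdict: NONSINGULAR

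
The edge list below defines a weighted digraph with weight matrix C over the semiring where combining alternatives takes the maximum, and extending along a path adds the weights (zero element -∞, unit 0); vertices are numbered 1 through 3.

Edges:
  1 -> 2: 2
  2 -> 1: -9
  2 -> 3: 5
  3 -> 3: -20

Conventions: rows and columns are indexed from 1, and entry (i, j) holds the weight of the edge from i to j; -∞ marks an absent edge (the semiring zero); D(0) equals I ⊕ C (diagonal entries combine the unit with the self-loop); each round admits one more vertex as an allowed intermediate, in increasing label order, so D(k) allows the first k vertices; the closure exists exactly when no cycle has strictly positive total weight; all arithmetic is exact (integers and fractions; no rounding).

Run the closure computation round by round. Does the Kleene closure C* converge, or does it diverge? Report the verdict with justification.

D(0):
  [0, 2, -∞]
  [-9, 0, 5]
  [-∞, -∞, 0]
D(1):
  [0, 2, -∞]
  [-9, 0, 5]
  [-∞, -∞, 0]
D(2):
  [0, 2, 7]
  [-9, 0, 5]
  [-∞, -∞, 0]
D(3):
  [0, 2, 7]
  [-9, 0, 5]
  [-∞, -∞, 0]
Key observation: every diagonal entry stays at the unit through all rounds, so no improving cycle exists.
Answer: CONVERGES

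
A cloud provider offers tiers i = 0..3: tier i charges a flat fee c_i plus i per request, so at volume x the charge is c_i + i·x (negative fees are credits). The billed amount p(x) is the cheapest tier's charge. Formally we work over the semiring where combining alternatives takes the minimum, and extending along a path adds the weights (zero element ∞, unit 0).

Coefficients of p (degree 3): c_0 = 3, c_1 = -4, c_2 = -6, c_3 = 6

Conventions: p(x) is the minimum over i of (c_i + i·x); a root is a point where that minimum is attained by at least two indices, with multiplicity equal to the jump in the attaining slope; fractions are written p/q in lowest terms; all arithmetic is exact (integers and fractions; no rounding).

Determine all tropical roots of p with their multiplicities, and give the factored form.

hull edge (i=0, c=3) to (i=1, c=-4): slope -7, span 1
hull edge (i=1, c=-4) to (i=2, c=-6): slope -2, span 1
hull edge (i=2, c=-6) to (i=3, c=6): slope 12, span 1
Factored form: p(x) = 6 ⊗ (x ⊕ (-12)) ⊗ (x ⊕ 2) ⊗ (x ⊕ 7)
Answer: roots = -12 (mult 1), 2 (mult 1), 7 (mult 1)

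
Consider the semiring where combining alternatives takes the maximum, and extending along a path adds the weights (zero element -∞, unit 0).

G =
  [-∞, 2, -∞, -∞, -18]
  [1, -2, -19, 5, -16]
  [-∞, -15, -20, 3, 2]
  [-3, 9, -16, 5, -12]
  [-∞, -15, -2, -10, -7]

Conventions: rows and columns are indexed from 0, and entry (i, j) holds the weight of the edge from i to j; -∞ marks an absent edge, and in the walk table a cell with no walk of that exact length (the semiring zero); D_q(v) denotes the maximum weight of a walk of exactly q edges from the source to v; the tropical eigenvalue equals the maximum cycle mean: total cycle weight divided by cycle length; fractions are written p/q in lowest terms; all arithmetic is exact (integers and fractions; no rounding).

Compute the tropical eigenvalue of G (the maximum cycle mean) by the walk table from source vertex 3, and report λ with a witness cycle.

q=0: [-∞, -∞, -∞, 0, -∞]
q=1: [-3, 9, -16, 5, -12]
q=2: [10, 14, -10, 14, -7]
q=3: [15, 23, -2, 19, 2]
q=4: [24, 28, 4, 28, 7]
q=5: [29, 37, 12, 33, 16]
Optimal cycle mean attained by: cycle 1->3->1, total 5 + 9, length 2.
Answer: λ = 7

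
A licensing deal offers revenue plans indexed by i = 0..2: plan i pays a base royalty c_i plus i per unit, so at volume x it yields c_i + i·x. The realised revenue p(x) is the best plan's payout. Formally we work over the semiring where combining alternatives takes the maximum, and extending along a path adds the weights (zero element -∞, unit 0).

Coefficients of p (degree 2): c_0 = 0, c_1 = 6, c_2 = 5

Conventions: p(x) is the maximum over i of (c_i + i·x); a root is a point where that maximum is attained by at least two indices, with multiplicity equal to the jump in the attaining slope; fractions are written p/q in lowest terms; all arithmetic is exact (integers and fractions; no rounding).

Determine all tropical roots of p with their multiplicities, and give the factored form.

hull edge (i=0, c=0) to (i=1, c=6): slope 6, span 1
hull edge (i=1, c=6) to (i=2, c=5): slope -1, span 1
Factored form: p(x) = 5 ⊗ (x ⊕ (-6)) ⊗ (x ⊕ 1)
Answer: roots = -6 (mult 1), 1 (mult 1)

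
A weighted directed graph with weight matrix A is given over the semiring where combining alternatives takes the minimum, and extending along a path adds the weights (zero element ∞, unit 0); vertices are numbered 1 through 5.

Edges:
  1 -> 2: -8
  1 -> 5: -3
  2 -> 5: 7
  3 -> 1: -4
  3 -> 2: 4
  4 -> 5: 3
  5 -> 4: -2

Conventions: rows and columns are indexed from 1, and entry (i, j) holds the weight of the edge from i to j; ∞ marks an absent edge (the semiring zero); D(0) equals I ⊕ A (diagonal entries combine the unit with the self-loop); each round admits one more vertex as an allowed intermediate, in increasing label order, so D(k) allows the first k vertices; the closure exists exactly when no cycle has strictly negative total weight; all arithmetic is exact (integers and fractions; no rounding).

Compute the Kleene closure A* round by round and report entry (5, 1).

D(0):
  [0, -8, ∞, ∞, -3]
  [∞, 0, ∞, ∞, 7]
  [-4, 4, 0, ∞, ∞]
  [∞, ∞, ∞, 0, 3]
  [∞, ∞, ∞, -2, 0]
D(1):
  [0, -8, ∞, ∞, -3]
  [∞, 0, ∞, ∞, 7]
  [-4, -12, 0, ∞, -7]
  [∞, ∞, ∞, 0, 3]
  [∞, ∞, ∞, -2, 0]
D(2):
  [0, -8, ∞, ∞, -3]
  [∞, 0, ∞, ∞, 7]
  [-4, -12, 0, ∞, -7]
  [∞, ∞, ∞, 0, 3]
  [∞, ∞, ∞, -2, 0]
D(3):
  [0, -8, ∞, ∞, -3]
  [∞, 0, ∞, ∞, 7]
  [-4, -12, 0, ∞, -7]
  [∞, ∞, ∞, 0, 3]
  [∞, ∞, ∞, -2, 0]
D(4):
  [0, -8, ∞, ∞, -3]
  [∞, 0, ∞, ∞, 7]
  [-4, -12, 0, ∞, -7]
  [∞, ∞, ∞, 0, 3]
  [∞, ∞, ∞, -2, 0]
D(5):
  [0, -8, ∞, -5, -3]
  [∞, 0, ∞, 5, 7]
  [-4, -12, 0, -9, -7]
  [∞, ∞, ∞, 0, 3]
  [∞, ∞, ∞, -2, 0]
Answer: A*[5][1] = ∞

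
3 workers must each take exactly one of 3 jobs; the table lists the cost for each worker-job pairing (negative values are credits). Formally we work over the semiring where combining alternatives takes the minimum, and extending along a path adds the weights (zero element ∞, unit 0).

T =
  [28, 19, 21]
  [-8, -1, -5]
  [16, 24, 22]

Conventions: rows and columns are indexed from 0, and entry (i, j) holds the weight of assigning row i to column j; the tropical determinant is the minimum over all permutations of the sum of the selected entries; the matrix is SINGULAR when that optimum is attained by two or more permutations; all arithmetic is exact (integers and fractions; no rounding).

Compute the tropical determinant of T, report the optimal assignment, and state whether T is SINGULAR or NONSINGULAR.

σ = (0, 1, 2): 28 + (-1) + 22 = 49
σ = (0, 2, 1): 28 + (-5) + 24 = 47
σ = (1, 0, 2): 19 + (-8) + 22 = 33
σ = (1, 2, 0): 19 + (-5) + 16 = 30
σ = (2, 0, 1): 21 + (-8) + 24 = 37
σ = (2, 1, 0): 21 + (-1) + 16 = 36
Optimal value attained by: σ = (1, 2, 0).
Answer: det⊕(T) = 30; verdict: NONSINGULAR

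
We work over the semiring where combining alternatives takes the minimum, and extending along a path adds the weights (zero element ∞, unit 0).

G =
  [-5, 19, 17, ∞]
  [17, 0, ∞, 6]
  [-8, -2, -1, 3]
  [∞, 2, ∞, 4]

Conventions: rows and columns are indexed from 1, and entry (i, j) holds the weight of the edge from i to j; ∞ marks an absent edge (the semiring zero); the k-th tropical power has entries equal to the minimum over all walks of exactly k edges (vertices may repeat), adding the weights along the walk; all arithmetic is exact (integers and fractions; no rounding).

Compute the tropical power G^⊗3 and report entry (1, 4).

G^⊗2:
  [-10, 14, 12, 20]
  [12, 0, 34, 6]
  [-13, -3, -2, 2]
  [19, 2, ∞, 8]
G^⊗3:
  [-15, 9, 7, 15]
  [7, 0, 29, 6]
  [-18, -4, -3, 1]
  [14, 2, 36, 8]
Key observation: the optimum is the walk 1->1->3->4, with weight (-5) + 17 + 3 = 15.
Optimal value attained by: walk 1->1->3->4.
Answer: (G^⊗3)[1][4] = 15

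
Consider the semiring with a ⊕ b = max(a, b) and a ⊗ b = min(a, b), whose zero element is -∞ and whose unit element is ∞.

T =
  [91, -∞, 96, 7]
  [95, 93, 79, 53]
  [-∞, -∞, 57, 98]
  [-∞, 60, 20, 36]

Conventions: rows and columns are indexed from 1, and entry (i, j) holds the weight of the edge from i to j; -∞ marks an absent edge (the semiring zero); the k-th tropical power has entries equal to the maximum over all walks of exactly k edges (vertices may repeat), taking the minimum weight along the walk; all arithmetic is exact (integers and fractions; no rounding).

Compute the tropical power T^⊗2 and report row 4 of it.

T^⊗2:
  [91, 7, 91, 96]
  [93, 93, 95, 79]
  [-∞, 60, 57, 57]
  [60, 60, 60, 53]
Answer: row 4 of T^⊗2 = [60, 60, 60, 53]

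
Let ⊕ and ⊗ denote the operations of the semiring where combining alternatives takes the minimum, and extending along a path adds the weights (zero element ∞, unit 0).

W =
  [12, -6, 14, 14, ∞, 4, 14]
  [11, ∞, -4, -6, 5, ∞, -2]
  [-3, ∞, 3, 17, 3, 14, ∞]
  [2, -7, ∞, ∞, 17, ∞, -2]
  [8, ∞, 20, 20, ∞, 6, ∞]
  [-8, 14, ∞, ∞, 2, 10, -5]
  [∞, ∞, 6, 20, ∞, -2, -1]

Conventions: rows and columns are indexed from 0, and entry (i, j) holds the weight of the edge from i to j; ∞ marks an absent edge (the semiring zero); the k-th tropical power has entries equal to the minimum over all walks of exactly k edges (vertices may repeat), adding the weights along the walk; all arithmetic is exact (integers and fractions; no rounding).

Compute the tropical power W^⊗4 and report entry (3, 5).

W^⊗2:
  [-4, 6, -10, -12, -1, 12, -8]
  [-7, -13, -1, 13, -1, -4, -8]
  [0, -9, 6, 11, 6, 1, 9]
  [4, -4, -11, -13, -2, -4, -9]
  [-2, 2, 22, 22, 8, 12, 1]
  [2, -14, 1, 6, 12, -7, -6]
  [-10, 12, 5, 19, 0, -3, -7]
W^⊗3:
  [-13, -19, -7, 0, -7, -10, -14]
  [-12, -13, -17, -19, -8, -10, -15]
  [-7, -6, -13, -15, -4, 4, -11]
  [-14, -20, -8, -10, -8, -11, -15]
  [4, -8, -2, -4, 7, -1, 0]
  [-15, -4, -18, -20, -9, -8, -16]
  [-11, -16, -1, 4, -1, -9, -8]
W^⊗4:
  [-18, -19, -23, -25, -14, -16, -21]
  [-20, -26, -17, -19, -14, -17, -21]
  [-16, -22, -10, -12, -10, -13, -17]
  [-19, -20, -24, -26, -15, -17, -22]
  [-9, -11, -12, -14, -3, -2, -10]
  [-21, -27, -15, -10, -15, -18, -22]
  [-17, -17, -20, -22, -11, -10, -18]
Key observation: the optimum is the walk 3->1->3->6->5, with weight (-7) + (-6) + (-2) + (-2) = -17.
Optimal value attained by: walk 3->1->3->6->5.
Answer: (W^⊗4)[3][5] = -17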